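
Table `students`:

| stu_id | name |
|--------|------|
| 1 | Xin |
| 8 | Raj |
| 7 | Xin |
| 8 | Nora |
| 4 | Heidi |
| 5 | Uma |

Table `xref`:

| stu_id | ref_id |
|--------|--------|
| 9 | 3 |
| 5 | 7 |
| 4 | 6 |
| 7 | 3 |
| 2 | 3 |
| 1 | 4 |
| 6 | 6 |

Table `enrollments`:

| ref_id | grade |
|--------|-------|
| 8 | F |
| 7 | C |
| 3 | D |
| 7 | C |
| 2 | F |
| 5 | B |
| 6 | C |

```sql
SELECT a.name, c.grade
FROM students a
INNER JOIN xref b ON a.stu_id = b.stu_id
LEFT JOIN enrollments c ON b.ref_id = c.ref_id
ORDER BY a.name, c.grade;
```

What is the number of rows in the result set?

5

Step 1 — a INNER JOIN b on stu_id → 4 row(s).
Then LEFT JOIN `enrollments c` on ref_id: each of those 4 rows is kept; rows whose b.ref_id has no match in c get NULL for c's columns.
Result: 5 row(s).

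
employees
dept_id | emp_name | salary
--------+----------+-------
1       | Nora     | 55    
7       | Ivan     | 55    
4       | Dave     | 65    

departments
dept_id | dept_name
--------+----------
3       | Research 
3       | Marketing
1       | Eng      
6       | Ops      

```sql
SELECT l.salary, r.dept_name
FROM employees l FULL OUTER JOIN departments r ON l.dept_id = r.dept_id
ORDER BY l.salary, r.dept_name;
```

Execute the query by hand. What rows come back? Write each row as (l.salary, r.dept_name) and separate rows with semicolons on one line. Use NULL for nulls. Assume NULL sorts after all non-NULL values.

(55, Eng); (55, NULL); (65, NULL); (NULL, Marketing); (NULL, Ops); (NULL, Research)

FULL OUTER JOIN keeps every row from both sides; unmatched rows get NULL for the other side's columns.
Matching on l.dept_id = r.dept_id.
- l (dept_id=1) pairs with 1 row(s) of r.
- l (dept_id=7) has no partner → padded with NULL.
- l (dept_id=4) has no partner → padded with NULL.
- 3 r row(s) had no l match → kept, l columns NULL.
After projecting and ordering:
l.salary | r.dept_name
55 | Eng
55 | NULL
65 | NULL
NULL | Marketing
NULL | Ops
NULL | Research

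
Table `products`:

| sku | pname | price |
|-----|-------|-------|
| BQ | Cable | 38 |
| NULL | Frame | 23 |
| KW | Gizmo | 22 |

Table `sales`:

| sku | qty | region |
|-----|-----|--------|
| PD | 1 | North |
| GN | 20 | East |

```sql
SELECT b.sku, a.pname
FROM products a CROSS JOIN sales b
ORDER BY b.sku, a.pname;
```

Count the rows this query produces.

CROSS JOIN pairs every row of `products` with every row of `sales`: 3 × 2 = 6 rows.

6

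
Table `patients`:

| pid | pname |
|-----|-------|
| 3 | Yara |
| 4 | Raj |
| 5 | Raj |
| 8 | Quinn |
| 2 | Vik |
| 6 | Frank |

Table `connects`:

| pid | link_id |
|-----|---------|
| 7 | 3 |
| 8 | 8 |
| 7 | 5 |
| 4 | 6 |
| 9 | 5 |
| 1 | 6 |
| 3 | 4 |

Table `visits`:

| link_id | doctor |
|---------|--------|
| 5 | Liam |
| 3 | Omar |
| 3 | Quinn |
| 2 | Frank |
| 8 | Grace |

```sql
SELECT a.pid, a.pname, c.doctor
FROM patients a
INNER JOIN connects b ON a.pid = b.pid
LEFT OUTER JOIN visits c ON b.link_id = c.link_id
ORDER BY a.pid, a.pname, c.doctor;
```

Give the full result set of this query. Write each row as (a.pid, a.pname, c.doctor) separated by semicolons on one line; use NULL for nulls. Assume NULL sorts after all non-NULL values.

(3, Yara, NULL); (4, Raj, NULL); (8, Quinn, Grace)

Step 1 — a INNER JOIN b on pid → 3 row(s).
Then LEFT JOIN `visits c` on link_id: each of those 3 rows is kept; rows whose b.link_id has no match in c get NULL for c's columns.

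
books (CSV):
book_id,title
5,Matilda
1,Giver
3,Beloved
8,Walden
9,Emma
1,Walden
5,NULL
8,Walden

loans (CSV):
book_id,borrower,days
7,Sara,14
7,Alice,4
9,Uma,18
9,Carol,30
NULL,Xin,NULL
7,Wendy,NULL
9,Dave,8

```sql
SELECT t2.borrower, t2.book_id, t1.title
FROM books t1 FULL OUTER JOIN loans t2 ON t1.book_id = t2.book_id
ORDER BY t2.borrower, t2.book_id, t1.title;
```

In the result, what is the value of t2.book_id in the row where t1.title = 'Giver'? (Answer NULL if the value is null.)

NULL

FULL OUTER JOIN keeps every row from both sides; unmatched rows get NULL for the other side's columns.
Matching on t1.book_id = t2.book_id. A NULL in a compared column never satisfies the condition.
- t1 row (book_id=5): no match → kept, t2 columns NULL.
- t1 row (book_id=1): no match → kept, t2 columns NULL.
- t1 row (book_id=3): no match → kept, t2 columns NULL.
- t1 row (book_id=8): no match → kept, t2 columns NULL.
- t1 row (book_id=9): matches 3 t2 row(s) → 3 output row(s).
- t1 row (book_id=1): no match → kept, t2 columns NULL.
- t1 row (book_id=5): no match → kept, t2 columns NULL.
- t1 row (book_id=8): no match → kept, t2 columns NULL.
- plus 4 unmatched t2 row(s), each kept with NULL t1 columns.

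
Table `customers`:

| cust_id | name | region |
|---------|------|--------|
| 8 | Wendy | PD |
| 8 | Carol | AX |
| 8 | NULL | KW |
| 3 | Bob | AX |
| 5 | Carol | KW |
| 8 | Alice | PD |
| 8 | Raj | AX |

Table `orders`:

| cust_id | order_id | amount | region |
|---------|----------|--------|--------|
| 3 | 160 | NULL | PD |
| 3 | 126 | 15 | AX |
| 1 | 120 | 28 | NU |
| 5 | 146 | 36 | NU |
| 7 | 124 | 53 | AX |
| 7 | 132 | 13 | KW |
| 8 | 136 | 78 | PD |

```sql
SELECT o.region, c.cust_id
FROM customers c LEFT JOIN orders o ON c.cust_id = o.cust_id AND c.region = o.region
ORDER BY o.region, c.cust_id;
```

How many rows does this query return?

7

LEFT JOIN keeps every row from `customers`; unmatched rows get NULL for `orders`'s columns.
Matching on c.cust_id = o.cust_id AND c.region = o.region.
Matched pairs: 3; unmatched c rows kept: 4.
Total: 3 matched + 4 padded = 7 rows.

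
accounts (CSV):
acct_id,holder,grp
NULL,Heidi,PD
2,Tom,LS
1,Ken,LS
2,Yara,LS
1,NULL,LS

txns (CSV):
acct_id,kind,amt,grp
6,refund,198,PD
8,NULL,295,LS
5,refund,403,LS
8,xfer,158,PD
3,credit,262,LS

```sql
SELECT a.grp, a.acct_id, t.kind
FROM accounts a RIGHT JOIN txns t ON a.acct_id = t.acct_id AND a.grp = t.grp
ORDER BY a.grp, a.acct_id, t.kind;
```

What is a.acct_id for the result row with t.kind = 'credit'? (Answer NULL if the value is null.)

RIGHT JOIN keeps every row from `txns`; unmatched rows get NULL for `accounts`'s columns.
Matching on a.acct_id = t.acct_id AND a.grp = t.grp. A NULL in a compared column never satisfies the condition.
Matched pairs: 0; unmatched t rows kept: 5.

NULL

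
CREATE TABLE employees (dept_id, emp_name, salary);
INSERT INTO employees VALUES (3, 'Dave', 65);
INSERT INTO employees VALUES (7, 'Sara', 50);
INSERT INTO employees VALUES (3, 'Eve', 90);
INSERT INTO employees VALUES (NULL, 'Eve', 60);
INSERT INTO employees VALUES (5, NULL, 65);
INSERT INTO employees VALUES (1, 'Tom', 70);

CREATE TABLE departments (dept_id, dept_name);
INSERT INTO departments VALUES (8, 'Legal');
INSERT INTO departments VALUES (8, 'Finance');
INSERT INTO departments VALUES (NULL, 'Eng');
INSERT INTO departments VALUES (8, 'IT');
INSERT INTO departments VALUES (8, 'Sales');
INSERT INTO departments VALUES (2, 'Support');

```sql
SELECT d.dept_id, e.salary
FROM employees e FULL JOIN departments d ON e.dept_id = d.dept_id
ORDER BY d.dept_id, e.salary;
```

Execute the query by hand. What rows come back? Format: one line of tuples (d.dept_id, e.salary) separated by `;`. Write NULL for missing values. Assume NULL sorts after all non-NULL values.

(2, NULL); (8, NULL); (8, NULL); (8, NULL); (8, NULL); (NULL, 50); (NULL, 60); (NULL, 65); (NULL, 65); (NULL, 70); (NULL, 90); (NULL, NULL)

FULL OUTER JOIN keeps every row from both sides; unmatched rows get NULL for the other side's columns.
Matching on e.dept_id = d.dept_id. A NULL in a compared column never satisfies the condition.
- e row (dept_id=3): no match → kept, d columns NULL.
- e row (dept_id=7): no match → kept, d columns NULL.
- e row (dept_id=3): no match → kept, d columns NULL.
- e row (dept_id=NULL): no match → kept, d columns NULL.
- e row (dept_id=5): no match → kept, d columns NULL.
- e row (dept_id=1): no match → kept, d columns NULL.
- 6 d row(s) had no e match → kept, e columns NULL.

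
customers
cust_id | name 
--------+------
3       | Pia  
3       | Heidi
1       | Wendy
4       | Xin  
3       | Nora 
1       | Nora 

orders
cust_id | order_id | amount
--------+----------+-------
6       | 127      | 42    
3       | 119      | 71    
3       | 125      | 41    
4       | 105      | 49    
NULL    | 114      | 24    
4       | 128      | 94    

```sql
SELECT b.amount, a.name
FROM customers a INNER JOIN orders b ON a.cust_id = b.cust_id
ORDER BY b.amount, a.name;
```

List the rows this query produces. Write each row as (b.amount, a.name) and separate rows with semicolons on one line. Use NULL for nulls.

INNER JOIN keeps only pairs where the ON condition holds.
Matching on a.cust_id = b.cust_id. A NULL in a compared column never satisfies the condition.
- cust_id=3: 2 matching b row(s), so 2 row(s) emitted.
- cust_id=3: 2 matching b row(s), so 2 row(s) emitted.
- cust_id=1: no matching b row, dropped.
- cust_id=4: 2 matching b row(s), so 2 row(s) emitted.
- cust_id=3: 2 matching b row(s), so 2 row(s) emitted.
- cust_id=1: no matching b row, dropped.
After projecting and ordering:
b.amount | a.name
41 | Heidi
41 | Nora
41 | Pia
49 | Xin
71 | Heidi
71 | Nora
71 | Pia
94 | Xin

(41, Heidi); (41, Nora); (41, Pia); (49, Xin); (71, Heidi); (71, Nora); (71, Pia); (94, Xin)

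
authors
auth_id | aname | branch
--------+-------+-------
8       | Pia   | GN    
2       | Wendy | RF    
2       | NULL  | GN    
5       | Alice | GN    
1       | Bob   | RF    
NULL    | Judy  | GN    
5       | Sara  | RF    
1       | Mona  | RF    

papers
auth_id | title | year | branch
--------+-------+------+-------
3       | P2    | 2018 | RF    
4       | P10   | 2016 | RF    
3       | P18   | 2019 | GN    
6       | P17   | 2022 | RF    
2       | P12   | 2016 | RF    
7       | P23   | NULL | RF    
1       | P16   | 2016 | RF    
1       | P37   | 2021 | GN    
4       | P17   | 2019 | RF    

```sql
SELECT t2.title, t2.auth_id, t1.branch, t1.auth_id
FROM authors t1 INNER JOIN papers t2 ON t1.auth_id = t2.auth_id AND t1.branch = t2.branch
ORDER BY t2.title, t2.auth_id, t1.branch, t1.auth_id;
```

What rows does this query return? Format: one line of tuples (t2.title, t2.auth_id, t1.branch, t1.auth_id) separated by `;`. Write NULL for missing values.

INNER JOIN keeps only pairs where the ON condition holds.
Matching on t1.auth_id = t2.auth_id AND t1.branch = t2.branch. A NULL in a compared column never satisfies the condition.
- t1 row (auth_id=8, branch=GN): no match → dropped.
- t1 row (auth_id=2, branch=RF): matches 1 t2 row(s) → 1 output row(s).
- t1 row (auth_id=2, branch=GN): no match → dropped.
- t1 row (auth_id=5, branch=GN): no match → dropped.
- t1 row (auth_id=1, branch=RF): matches 1 t2 row(s) → 1 output row(s).
- t1 row (auth_id=NULL, branch=GN): no match → dropped.
- t1 row (auth_id=5, branch=RF): no match → dropped.
- t1 row (auth_id=1, branch=RF): matches 1 t2 row(s) → 1 output row(s).
After projecting and ordering:
t2.title | t2.auth_id | t1.branch | t1.auth_id
P12 | 2 | RF | 2
P16 | 1 | RF | 1
P16 | 1 | RF | 1

(P12, 2, RF, 2); (P16, 1, RF, 1); (P16, 1, RF, 1)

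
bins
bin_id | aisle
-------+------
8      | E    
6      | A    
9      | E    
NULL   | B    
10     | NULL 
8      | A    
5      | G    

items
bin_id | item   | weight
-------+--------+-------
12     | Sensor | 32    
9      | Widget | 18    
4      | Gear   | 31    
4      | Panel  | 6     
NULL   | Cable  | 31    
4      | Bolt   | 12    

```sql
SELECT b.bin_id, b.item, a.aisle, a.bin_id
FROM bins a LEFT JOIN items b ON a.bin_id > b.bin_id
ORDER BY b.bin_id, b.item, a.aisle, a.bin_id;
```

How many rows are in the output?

20

LEFT JOIN keeps every row from `bins`; unmatched rows get NULL for `items`'s columns.
Matching on a.bin_id > b.bin_id. A NULL in a compared column never satisfies the condition.
- a row (bin_id=8): matches 3 b row(s) → 3 output row(s).
- a row (bin_id=6): matches 3 b row(s) → 3 output row(s).
- a row (bin_id=9): matches 3 b row(s) → 3 output row(s).
- a row (bin_id=NULL): no match → kept, b columns NULL.
- a row (bin_id=10): matches 4 b row(s) → 4 output row(s).
- a row (bin_id=8): matches 3 b row(s) → 3 output row(s).
- a row (bin_id=5): matches 3 b row(s) → 3 output row(s).
Total: 19 matched + 1 padded = 20 rows.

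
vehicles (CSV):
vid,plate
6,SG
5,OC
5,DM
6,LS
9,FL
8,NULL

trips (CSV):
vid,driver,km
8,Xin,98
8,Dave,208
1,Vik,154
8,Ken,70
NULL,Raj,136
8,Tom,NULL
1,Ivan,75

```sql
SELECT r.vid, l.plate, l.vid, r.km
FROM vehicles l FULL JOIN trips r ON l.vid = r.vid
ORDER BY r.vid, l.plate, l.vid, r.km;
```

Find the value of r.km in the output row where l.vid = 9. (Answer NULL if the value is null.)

FULL OUTER JOIN keeps every row from both sides; unmatched rows get NULL for the other side's columns.
Matching on l.vid = r.vid. A NULL in a compared column never satisfies the condition.
- l row (vid=6): no match → kept, r columns NULL.
- l row (vid=5): no match → kept, r columns NULL.
- l row (vid=5): no match → kept, r columns NULL.
- l row (vid=6): no match → kept, r columns NULL.
- l row (vid=9): no match → kept, r columns NULL.
- l row (vid=8): matches 4 r row(s) → 4 output row(s).
- 3 r row(s) had no l match → kept, l columns NULL.

NULL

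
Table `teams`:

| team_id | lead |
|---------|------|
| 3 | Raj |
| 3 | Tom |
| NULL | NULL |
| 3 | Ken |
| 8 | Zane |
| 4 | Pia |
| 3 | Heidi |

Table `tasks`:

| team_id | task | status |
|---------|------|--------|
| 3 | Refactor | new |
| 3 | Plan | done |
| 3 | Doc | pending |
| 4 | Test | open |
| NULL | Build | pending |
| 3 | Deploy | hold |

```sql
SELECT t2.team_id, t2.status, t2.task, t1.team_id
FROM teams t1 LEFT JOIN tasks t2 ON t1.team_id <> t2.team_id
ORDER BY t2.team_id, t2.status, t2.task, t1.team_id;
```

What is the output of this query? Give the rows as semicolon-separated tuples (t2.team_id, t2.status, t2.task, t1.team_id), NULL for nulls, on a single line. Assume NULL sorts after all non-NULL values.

(3, done, Plan, 4); (3, done, Plan, 8); (3, hold, Deploy, 4); (3, hold, Deploy, 8); (3, new, Refactor, 4); (3, new, Refactor, 8); (3, pending, Doc, 4); (3, pending, Doc, 8); (4, open, Test, 3); (4, open, Test, 3); (4, open, Test, 3); (4, open, Test, 3); (4, open, Test, 8); (NULL, NULL, NULL, NULL)

LEFT JOIN keeps every row from `teams`; unmatched rows get NULL for `tasks`'s columns.
Matching on t1.team_id <> t2.team_id. A NULL in a compared column never satisfies the condition.
- team_id=3: 1 matching t2 row(s), so 1 row(s) emitted.
- team_id=3: 1 matching t2 row(s), so 1 row(s) emitted.
- team_id=NULL: no t2 row matches, row kept with t2 columns NULL.
- team_id=3: 1 matching t2 row(s), so 1 row(s) emitted.
- team_id=8: 5 matching t2 row(s), so 5 row(s) emitted.
- team_id=4: 4 matching t2 row(s), so 4 row(s) emitted.
- team_id=3: 1 matching t2 row(s), so 1 row(s) emitted.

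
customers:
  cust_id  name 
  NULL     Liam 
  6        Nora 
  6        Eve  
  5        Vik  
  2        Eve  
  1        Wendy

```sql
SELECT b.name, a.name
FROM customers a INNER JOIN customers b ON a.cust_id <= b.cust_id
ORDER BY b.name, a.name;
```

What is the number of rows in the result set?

INNER JOIN keeps only pairs where the ON condition holds.
Matching on a.cust_id <= b.cust_id. A NULL in a compared column never satisfies the condition.
Matched pairs: 16.
Total: 16 rows.

16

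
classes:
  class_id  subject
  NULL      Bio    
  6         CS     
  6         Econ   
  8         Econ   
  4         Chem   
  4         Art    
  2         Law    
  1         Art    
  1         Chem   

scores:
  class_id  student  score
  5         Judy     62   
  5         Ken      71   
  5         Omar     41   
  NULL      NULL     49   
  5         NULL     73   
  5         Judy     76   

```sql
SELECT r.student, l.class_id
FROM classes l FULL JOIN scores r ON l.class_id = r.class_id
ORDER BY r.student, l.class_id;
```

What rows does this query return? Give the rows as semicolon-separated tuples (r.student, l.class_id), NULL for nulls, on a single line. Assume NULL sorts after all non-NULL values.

(Judy, NULL); (Judy, NULL); (Ken, NULL); (Omar, NULL); (NULL, 1); (NULL, 1); (NULL, 2); (NULL, 4); (NULL, 4); (NULL, 6); (NULL, 6); (NULL, 8); (NULL, NULL); (NULL, NULL); (NULL, NULL)

FULL OUTER JOIN keeps every row from both sides; unmatched rows get NULL for the other side's columns.
Matching on l.class_id = r.class_id. A NULL in a compared column never satisfies the condition.
- l (class_id=NULL) has no partner → padded with NULL.
- l (class_id=6) has no partner → padded with NULL.
- l (class_id=6) has no partner → padded with NULL.
- l (class_id=8) has no partner → padded with NULL.
- l (class_id=4) has no partner → padded with NULL.
- l (class_id=4) has no partner → padded with NULL.
- l (class_id=2) has no partner → padded with NULL.
- l (class_id=1) has no partner → padded with NULL.
- l (class_id=1) has no partner → padded with NULL.
- 6 row(s) from r found no l partner → padded with NULL.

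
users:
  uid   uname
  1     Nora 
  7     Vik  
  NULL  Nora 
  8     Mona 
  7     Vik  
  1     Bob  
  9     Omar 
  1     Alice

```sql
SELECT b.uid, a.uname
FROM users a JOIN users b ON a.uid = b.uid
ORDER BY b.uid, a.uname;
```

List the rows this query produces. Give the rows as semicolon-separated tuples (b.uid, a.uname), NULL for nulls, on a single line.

(1, Alice); (1, Alice); (1, Alice); (1, Bob); (1, Bob); (1, Bob); (1, Nora); (1, Nora); (1, Nora); (7, Vik); (7, Vik); (7, Vik); (7, Vik); (8, Mona); (9, Omar)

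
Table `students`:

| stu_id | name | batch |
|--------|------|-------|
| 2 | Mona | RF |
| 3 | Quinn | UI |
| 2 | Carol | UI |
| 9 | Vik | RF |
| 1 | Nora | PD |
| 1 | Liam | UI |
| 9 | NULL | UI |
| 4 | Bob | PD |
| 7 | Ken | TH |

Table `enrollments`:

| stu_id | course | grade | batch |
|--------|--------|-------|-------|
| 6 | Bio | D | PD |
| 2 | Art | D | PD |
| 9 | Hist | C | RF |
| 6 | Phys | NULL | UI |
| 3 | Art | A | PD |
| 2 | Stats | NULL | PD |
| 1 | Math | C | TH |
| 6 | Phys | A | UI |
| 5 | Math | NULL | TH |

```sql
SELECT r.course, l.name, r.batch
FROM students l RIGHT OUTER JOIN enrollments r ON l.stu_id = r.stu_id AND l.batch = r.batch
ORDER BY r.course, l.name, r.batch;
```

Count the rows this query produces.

9

RIGHT JOIN keeps every row from `enrollments`; unmatched rows get NULL for `students`'s columns.
Matching on l.stu_id = r.stu_id AND l.batch = r.batch.
Matched pairs: 1; unmatched r rows kept: 8.
Total: 1 matched + 8 padded = 9 rows.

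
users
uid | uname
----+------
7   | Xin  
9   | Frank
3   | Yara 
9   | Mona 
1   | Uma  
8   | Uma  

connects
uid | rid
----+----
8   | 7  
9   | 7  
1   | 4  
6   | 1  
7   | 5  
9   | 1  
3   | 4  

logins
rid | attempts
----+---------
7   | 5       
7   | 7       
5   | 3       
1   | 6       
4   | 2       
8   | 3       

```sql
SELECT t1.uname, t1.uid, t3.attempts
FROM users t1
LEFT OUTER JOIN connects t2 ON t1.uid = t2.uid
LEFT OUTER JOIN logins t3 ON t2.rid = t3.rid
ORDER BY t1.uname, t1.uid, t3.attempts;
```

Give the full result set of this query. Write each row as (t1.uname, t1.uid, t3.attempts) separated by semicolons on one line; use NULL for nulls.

Joins associate left-to-right: users LEFT JOIN connects on uid gives 8 intermediate row(s).
Then LEFT JOIN `logins t3` on rid: each of those 8 rows is kept; rows whose t2.rid has no match in t3 get NULL for t3's columns.

(Frank, 9, 5); (Frank, 9, 6); (Frank, 9, 7); (Mona, 9, 5); (Mona, 9, 6); (Mona, 9, 7); (Uma, 1, 2); (Uma, 8, 5); (Uma, 8, 7); (Xin, 7, 3); (Yara, 3, 2)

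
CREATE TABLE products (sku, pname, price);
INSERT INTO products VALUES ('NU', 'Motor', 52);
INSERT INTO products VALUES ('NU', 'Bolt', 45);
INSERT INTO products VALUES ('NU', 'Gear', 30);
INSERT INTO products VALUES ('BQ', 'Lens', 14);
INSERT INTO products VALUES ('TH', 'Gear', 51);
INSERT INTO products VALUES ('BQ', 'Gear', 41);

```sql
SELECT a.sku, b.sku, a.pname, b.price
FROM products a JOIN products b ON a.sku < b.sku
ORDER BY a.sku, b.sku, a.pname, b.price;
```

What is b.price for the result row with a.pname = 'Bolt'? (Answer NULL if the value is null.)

51

INNER JOIN keeps only pairs where the ON condition holds.
Matching on a.sku < b.sku.
Matched pairs: 11.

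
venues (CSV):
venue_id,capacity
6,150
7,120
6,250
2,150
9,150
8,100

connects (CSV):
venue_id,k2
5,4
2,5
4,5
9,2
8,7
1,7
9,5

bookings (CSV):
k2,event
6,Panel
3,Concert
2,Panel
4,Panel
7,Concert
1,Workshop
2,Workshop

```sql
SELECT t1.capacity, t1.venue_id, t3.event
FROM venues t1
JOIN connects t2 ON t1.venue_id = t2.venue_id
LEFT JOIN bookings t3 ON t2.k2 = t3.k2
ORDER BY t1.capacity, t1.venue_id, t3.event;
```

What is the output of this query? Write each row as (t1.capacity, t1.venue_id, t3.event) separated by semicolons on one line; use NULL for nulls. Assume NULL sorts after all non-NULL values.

(100, 8, Concert); (150, 2, NULL); (150, 9, Panel); (150, 9, Workshop); (150, 9, NULL)

Step 1 — t1 INNER JOIN t2 on venue_id → 4 row(s).
Then LEFT JOIN `bookings t3` on k2: each of those 4 rows is kept; rows whose t2.k2 has no match in t3 get NULL for t3's columns.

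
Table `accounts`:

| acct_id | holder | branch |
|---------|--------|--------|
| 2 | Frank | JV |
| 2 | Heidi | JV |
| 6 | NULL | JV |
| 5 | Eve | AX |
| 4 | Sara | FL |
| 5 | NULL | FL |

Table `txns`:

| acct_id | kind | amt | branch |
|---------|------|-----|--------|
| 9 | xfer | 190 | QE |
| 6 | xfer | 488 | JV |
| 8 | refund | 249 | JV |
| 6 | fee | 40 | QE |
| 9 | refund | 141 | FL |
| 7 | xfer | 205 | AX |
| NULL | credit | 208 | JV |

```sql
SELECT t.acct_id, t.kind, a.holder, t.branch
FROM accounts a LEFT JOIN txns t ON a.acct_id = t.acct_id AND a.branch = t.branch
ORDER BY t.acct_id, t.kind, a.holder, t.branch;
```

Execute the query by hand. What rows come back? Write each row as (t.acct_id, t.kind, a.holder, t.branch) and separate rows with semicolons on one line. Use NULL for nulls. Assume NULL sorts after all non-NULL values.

LEFT JOIN keeps every row from `accounts`; unmatched rows get NULL for `txns`'s columns.
Matching on a.acct_id = t.acct_id AND a.branch = t.branch. A NULL in a compared column never satisfies the condition.
- a (acct_id=2, branch=JV) has no partner → padded with NULL.
- a (acct_id=2, branch=JV) has no partner → padded with NULL.
- a (acct_id=6, branch=JV) pairs with 1 row(s) of t.
- a (acct_id=5, branch=AX) has no partner → padded with NULL.
- a (acct_id=4, branch=FL) has no partner → padded with NULL.
- a (acct_id=5, branch=FL) has no partner → padded with NULL.
After projecting and ordering:
t.acct_id | t.kind | a.holder | t.branch
6 | xfer | NULL | JV
NULL | NULL | Eve | NULL
NULL | NULL | Frank | NULL
NULL | NULL | Heidi | NULL
NULL | NULL | Sara | NULL
NULL | NULL | NULL | NULL

(6, xfer, NULL, JV); (NULL, NULL, Eve, NULL); (NULL, NULL, Frank, NULL); (NULL, NULL, Heidi, NULL); (NULL, NULL, Sara, NULL); (NULL, NULL, NULL, NULL)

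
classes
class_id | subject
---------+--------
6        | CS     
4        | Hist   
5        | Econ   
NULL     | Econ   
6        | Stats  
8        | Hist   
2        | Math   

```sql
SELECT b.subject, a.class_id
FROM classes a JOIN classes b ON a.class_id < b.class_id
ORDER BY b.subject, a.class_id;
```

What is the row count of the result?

14

INNER JOIN keeps only pairs where the ON condition holds.
Matching on a.class_id < b.class_id. A NULL in a compared column never satisfies the condition.
- a (class_id=6) pairs with 1 row(s) of b.
- a (class_id=4) pairs with 4 row(s) of b.
- a (class_id=5) pairs with 3 row(s) of b.
- a (class_id=NULL) has no partner → excluded.
- a (class_id=6) pairs with 1 row(s) of b.
- a (class_id=8) has no partner → excluded.
- a (class_id=2) pairs with 5 row(s) of b.
Total: 14 rows.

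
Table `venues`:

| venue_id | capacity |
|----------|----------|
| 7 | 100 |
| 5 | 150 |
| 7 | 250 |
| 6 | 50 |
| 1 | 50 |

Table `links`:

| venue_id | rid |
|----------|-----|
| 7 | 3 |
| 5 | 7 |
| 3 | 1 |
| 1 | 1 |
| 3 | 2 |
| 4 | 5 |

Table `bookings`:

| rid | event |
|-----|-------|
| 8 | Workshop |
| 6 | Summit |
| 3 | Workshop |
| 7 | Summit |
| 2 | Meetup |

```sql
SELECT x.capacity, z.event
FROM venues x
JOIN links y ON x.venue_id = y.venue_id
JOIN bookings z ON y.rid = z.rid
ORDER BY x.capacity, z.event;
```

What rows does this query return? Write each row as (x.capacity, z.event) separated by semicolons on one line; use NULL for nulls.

(100, Workshop); (150, Summit); (250, Workshop)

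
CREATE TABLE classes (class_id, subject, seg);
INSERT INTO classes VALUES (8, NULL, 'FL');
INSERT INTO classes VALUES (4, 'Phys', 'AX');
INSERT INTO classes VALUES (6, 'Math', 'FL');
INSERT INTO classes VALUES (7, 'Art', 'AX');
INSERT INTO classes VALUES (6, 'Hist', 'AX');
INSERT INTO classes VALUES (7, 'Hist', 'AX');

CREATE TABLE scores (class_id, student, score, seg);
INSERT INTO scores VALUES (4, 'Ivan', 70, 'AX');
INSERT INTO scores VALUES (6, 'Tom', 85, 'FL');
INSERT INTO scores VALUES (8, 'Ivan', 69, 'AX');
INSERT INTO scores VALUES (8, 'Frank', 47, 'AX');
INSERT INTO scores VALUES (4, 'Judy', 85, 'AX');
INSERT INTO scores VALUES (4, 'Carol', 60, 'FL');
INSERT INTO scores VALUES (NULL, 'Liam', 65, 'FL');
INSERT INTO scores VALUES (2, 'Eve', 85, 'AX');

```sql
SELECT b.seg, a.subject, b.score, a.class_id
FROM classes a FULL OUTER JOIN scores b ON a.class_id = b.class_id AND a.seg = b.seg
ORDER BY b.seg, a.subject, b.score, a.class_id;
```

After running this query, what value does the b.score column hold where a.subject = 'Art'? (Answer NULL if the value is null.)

FULL OUTER JOIN keeps every row from both sides; unmatched rows get NULL for the other side's columns.
Matching on a.class_id = b.class_id AND a.seg = b.seg. A NULL in a compared column never satisfies the condition.
- a (class_id=8, seg=FL) has no partner → padded with NULL.
- a (class_id=4, seg=AX) pairs with 2 row(s) of b.
- a (class_id=6, seg=FL) pairs with 1 row(s) of b.
- a (class_id=7, seg=AX) has no partner → padded with NULL.
- a (class_id=6, seg=AX) has no partner → padded with NULL.
- a (class_id=7, seg=AX) has no partner → padded with NULL.
- 5 row(s) from b found no a partner → padded with NULL.

NULL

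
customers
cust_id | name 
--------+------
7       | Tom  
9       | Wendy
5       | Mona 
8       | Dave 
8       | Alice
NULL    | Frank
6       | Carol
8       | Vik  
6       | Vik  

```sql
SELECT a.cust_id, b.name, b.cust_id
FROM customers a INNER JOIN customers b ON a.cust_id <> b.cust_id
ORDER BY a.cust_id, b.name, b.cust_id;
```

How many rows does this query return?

INNER JOIN keeps only pairs where the ON condition holds.
Matching on a.cust_id <> b.cust_id. A NULL in a compared column never satisfies the condition.
- a[0] cust_id=7 → 7 match(es) in b → 7 row(s).
- a[1] cust_id=9 → 7 match(es) in b → 7 row(s).
- a[2] cust_id=5 → 7 match(es) in b → 7 row(s).
- a[3] cust_id=8 → 5 match(es) in b → 5 row(s).
- a[4] cust_id=8 → 5 match(es) in b → 5 row(s).
- a[5] cust_id=NULL → no match; dropped.
- a[6] cust_id=6 → 6 match(es) in b → 6 row(s).
- a[7] cust_id=8 → 5 match(es) in b → 5 row(s).
- a[8] cust_id=6 → 6 match(es) in b → 6 row(s).
Total: 48 rows.

48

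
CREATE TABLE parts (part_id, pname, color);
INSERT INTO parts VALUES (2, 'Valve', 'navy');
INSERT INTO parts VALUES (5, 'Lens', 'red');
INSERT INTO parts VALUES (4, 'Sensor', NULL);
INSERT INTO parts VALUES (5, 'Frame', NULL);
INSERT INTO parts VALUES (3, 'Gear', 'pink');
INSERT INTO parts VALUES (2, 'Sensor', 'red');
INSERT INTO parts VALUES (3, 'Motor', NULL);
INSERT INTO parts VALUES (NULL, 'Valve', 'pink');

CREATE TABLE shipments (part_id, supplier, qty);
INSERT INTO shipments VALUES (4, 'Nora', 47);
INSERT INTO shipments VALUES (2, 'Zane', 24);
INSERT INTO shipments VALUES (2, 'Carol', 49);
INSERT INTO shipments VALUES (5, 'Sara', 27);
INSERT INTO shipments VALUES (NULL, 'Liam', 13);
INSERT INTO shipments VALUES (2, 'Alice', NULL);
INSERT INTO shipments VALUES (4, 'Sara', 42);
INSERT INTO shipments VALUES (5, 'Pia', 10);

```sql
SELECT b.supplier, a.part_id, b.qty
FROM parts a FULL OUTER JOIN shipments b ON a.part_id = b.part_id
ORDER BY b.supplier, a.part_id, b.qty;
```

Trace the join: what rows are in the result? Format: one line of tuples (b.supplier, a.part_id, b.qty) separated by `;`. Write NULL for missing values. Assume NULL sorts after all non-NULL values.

(Alice, 2, NULL); (Alice, 2, NULL); (Carol, 2, 49); (Carol, 2, 49); (Liam, NULL, 13); (Nora, 4, 47); (Pia, 5, 10); (Pia, 5, 10); (Sara, 4, 42); (Sara, 5, 27); (Sara, 5, 27); (Zane, 2, 24); (Zane, 2, 24); (NULL, 3, NULL); (NULL, 3, NULL); (NULL, NULL, NULL)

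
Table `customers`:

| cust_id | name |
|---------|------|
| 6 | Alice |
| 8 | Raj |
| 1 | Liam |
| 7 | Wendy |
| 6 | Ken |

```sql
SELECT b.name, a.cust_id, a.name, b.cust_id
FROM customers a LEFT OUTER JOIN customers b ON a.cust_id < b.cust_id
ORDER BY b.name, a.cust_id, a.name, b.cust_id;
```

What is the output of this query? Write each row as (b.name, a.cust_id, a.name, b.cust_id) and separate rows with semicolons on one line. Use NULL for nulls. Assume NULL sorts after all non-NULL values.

(Alice, 1, Liam, 6); (Ken, 1, Liam, 6); (Raj, 1, Liam, 8); (Raj, 6, Alice, 8); (Raj, 6, Ken, 8); (Raj, 7, Wendy, 8); (Wendy, 1, Liam, 7); (Wendy, 6, Alice, 7); (Wendy, 6, Ken, 7); (NULL, 8, Raj, NULL)

LEFT JOIN keeps every row from `customers a`; unmatched rows get NULL for `customers b`'s columns.
Matching on a.cust_id < b.cust_id.
Matched pairs: 9; unmatched a rows kept: 1.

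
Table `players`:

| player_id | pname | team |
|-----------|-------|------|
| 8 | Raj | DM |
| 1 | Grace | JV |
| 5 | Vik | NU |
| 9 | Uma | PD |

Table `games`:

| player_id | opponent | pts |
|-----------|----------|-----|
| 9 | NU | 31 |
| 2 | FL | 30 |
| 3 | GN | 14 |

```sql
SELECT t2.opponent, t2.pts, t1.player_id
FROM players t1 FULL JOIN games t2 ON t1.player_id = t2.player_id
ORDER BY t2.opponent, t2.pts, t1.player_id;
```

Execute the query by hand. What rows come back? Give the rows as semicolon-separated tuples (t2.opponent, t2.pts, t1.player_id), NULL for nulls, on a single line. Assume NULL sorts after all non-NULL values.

FULL OUTER JOIN keeps every row from both sides; unmatched rows get NULL for the other side's columns.
Matching on t1.player_id = t2.player_id.
- t1 (player_id=8) has no partner → padded with NULL.
- t1 (player_id=1) has no partner → padded with NULL.
- t1 (player_id=5) has no partner → padded with NULL.
- t1 (player_id=9) pairs with 1 row(s) of t2.
- 2 t2 row(s) had no t1 match → kept, t1 columns NULL.
After projecting and ordering:
t2.opponent | t2.pts | t1.player_id
FL | 30 | NULL
GN | 14 | NULL
NU | 31 | 9
NULL | NULL | 1
NULL | NULL | 5
NULL | NULL | 8

(FL, 30, NULL); (GN, 14, NULL); (NU, 31, 9); (NULL, NULL, 1); (NULL, NULL, 5); (NULL, NULL, 8)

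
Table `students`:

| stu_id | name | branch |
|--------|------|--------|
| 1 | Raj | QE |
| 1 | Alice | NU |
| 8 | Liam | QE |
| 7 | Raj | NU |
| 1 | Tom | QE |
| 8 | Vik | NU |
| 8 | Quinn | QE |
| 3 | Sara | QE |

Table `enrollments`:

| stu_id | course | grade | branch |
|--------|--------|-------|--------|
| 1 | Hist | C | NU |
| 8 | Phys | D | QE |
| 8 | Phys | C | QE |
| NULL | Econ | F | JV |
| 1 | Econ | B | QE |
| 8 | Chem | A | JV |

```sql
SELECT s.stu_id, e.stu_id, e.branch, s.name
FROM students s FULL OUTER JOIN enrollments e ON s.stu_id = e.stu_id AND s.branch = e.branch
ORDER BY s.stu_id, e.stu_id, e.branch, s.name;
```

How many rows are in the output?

12

FULL OUTER JOIN keeps every row from both sides; unmatched rows get NULL for the other side's columns.
Matching on s.stu_id = e.stu_id AND s.branch = e.branch. A NULL in a compared column never satisfies the condition.
- s[0] stu_id=1, branch=QE → 1 match(es) in e → 1 row(s).
- s[1] stu_id=1, branch=NU → 1 match(es) in e → 1 row(s).
- s[2] stu_id=8, branch=QE → 2 match(es) in e → 2 row(s).
- s[3] stu_id=7, branch=NU → no match; kept with NULLs on the e side.
- s[4] stu_id=1, branch=QE → 1 match(es) in e → 1 row(s).
- s[5] stu_id=8, branch=NU → no match; kept with NULLs on the e side.
- s[6] stu_id=8, branch=QE → 2 match(es) in e → 2 row(s).
- s[7] stu_id=3, branch=QE → no match; kept with NULLs on the e side.
- plus 2 unmatched e row(s), each kept with NULL s columns.
Total: 7 matched + 5 padded = 12 rows.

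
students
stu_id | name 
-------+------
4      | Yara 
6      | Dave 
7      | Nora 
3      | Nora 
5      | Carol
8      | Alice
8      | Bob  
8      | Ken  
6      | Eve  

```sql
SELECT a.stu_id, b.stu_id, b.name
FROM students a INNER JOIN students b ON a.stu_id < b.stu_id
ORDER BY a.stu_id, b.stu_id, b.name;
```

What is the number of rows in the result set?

32

INNER JOIN keeps only pairs where the ON condition holds.
Matching on a.stu_id < b.stu_id.
- a[0] stu_id=4 → 7 match(es) in b → 7 row(s).
- a[1] stu_id=6 → 4 match(es) in b → 4 row(s).
- a[2] stu_id=7 → 3 match(es) in b → 3 row(s).
- a[3] stu_id=3 → 8 match(es) in b → 8 row(s).
- a[4] stu_id=5 → 6 match(es) in b → 6 row(s).
- a[5] stu_id=8 → no match; dropped.
- a[6] stu_id=8 → no match; dropped.
- a[7] stu_id=8 → no match; dropped.
- a[8] stu_id=6 → 4 match(es) in b → 4 row(s).
Total: 32 rows.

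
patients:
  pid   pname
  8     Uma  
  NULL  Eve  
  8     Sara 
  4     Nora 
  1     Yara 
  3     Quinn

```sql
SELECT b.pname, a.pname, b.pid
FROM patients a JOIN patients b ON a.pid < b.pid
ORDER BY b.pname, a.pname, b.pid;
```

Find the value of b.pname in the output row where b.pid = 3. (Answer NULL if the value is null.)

Quinn

INNER JOIN keeps only pairs where the ON condition holds.
Matching on a.pid < b.pid. A NULL in a compared column never satisfies the condition.
- a (pid=8) has no partner → excluded.
- a (pid=NULL) has no partner → excluded.
- a (pid=8) has no partner → excluded.
- a (pid=4) pairs with 2 row(s) of b.
- a (pid=1) pairs with 4 row(s) of b.
- a (pid=3) pairs with 3 row(s) of b.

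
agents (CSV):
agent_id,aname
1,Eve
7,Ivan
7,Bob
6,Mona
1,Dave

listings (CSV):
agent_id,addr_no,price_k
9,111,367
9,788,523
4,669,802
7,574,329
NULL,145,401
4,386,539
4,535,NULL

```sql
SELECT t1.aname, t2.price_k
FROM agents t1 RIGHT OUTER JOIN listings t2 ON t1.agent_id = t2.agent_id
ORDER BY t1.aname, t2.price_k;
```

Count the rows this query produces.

8

RIGHT JOIN keeps every row from `listings`; unmatched rows get NULL for `agents`'s columns.
Matching on t1.agent_id = t2.agent_id. A NULL in a compared column never satisfies the condition.
Matched pairs: 2; unmatched t2 rows kept: 6.
Total: 2 matched + 6 padded = 8 rows.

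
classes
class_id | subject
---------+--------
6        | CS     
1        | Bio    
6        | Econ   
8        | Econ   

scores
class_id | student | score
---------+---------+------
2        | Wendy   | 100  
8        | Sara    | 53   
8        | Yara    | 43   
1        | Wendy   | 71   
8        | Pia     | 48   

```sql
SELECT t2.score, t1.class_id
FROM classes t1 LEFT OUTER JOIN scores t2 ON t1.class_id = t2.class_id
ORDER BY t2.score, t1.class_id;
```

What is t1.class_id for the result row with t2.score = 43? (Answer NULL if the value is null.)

LEFT JOIN keeps every row from `classes`; unmatched rows get NULL for `scores`'s columns.
Matching on t1.class_id = t2.class_id.
- t1 row (class_id=6): no match → kept, t2 columns NULL.
- t1 row (class_id=1): matches 1 t2 row(s) → 1 output row(s).
- t1 row (class_id=6): no match → kept, t2 columns NULL.
- t1 row (class_id=8): matches 3 t2 row(s) → 3 output row(s).

8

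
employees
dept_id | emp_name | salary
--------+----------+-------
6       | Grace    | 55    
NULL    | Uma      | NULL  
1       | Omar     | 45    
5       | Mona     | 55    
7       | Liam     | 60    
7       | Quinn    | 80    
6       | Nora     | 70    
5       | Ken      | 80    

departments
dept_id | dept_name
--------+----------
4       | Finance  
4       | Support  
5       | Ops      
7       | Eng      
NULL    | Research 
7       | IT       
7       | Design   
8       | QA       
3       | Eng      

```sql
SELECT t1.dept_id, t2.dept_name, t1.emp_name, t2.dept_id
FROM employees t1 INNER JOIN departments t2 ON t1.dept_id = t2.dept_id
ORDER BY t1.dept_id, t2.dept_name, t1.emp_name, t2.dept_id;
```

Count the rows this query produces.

8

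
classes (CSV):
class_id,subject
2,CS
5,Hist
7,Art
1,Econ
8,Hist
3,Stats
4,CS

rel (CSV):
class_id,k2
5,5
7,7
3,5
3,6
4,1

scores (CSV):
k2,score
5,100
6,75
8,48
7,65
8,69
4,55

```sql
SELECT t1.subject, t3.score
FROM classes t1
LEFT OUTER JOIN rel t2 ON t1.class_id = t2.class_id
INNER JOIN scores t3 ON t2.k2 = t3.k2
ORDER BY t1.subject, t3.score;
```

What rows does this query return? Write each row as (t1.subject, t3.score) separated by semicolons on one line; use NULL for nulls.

(Art, 65); (Hist, 100); (Stats, 75); (Stats, 100)

Evaluate left to right. First `classes t1 LEFT JOIN rel t2` on class_id: 8 row(s).
Then INNER JOIN `scores t3` on k2: keep only rows whose t2.k2 appears in t3.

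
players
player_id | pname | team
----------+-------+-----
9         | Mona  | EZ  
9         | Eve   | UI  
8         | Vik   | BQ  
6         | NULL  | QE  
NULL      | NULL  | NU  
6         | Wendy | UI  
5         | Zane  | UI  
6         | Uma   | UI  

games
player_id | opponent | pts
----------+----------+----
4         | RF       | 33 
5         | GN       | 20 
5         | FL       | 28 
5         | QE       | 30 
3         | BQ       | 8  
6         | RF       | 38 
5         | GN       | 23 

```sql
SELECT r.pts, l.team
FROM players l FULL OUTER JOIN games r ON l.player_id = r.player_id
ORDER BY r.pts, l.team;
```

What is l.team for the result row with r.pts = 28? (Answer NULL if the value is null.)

UI

FULL OUTER JOIN keeps every row from both sides; unmatched rows get NULL for the other side's columns.
Matching on l.player_id = r.player_id. A NULL in a compared column never satisfies the condition.
Matched pairs: 7; unmatched l rows kept: 4; unmatched r rows kept: 2.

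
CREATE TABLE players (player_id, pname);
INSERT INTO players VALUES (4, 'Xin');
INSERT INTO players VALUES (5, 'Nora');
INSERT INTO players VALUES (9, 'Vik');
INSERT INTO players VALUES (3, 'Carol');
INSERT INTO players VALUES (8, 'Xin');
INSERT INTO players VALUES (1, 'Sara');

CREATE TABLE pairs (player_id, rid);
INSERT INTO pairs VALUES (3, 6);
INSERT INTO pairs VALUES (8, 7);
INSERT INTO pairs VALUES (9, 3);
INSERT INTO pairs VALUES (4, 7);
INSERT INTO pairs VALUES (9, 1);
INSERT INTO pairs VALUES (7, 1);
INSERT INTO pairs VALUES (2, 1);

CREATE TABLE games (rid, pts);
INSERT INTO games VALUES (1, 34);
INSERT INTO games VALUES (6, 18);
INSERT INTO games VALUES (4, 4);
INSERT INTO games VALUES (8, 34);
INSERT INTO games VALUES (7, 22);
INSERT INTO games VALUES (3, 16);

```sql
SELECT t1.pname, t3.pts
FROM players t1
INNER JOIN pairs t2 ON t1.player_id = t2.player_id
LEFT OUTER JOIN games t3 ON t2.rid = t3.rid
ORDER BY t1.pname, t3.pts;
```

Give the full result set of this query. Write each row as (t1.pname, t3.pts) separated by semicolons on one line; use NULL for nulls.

(Carol, 18); (Vik, 16); (Vik, 34); (Xin, 22); (Xin, 22)

Evaluate left to right. First `players t1 INNER JOIN pairs t2` on player_id: 5 row(s).
Then LEFT JOIN `games t3` on rid: each of those 5 rows is kept; rows whose t2.rid has no match in t3 get NULL for t3's columns.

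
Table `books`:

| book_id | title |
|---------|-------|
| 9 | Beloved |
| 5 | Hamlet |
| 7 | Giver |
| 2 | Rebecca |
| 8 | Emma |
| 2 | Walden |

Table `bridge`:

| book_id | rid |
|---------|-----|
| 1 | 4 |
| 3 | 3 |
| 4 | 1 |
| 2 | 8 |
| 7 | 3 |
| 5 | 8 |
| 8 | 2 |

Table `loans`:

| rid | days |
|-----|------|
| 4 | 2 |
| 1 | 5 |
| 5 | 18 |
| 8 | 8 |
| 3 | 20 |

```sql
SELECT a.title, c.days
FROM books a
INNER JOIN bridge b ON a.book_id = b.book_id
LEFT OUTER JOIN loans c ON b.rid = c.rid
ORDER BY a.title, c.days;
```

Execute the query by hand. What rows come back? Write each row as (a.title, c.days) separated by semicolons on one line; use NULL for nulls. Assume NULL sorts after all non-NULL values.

Joins associate left-to-right: books INNER JOIN bridge on book_id gives 5 intermediate row(s).
Then LEFT JOIN `loans c` on rid: each of those 5 rows is kept; rows whose b.rid has no match in c get NULL for c's columns.

(Emma, NULL); (Giver, 20); (Hamlet, 8); (Rebecca, 8); (Walden, 8)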